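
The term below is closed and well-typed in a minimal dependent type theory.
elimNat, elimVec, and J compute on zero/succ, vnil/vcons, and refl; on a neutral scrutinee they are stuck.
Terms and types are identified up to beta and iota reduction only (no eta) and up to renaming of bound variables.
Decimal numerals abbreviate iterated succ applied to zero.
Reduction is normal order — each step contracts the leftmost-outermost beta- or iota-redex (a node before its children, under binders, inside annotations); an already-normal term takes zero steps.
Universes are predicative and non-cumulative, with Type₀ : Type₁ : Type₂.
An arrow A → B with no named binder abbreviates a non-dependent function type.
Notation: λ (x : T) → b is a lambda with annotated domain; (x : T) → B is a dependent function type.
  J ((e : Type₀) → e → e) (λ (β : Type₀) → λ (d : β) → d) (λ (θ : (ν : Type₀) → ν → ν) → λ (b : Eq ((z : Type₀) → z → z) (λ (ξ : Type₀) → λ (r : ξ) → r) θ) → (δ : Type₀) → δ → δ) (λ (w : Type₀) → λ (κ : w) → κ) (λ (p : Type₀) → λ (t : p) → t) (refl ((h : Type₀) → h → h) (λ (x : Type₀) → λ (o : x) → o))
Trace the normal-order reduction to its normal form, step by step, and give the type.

reduction (normal order):
  J ((e : Type₀) → e → e) (λ (β : Type₀) → λ (d : β) → d) (λ (θ : (ν : Type₀) → ν → ν) → λ (b : Eq ((z : Type₀) → z → z) (λ (ξ : Type₀) → λ (r : ξ) → r) θ) → (δ : Type₀) → δ → δ) (λ (w : Type₀) → λ (κ : w) → κ) (λ (p : Type₀) → λ (t : p) → t) (refl ((h : Type₀) → h → h) (λ (x : Type₀) → λ (o : x) → o))
  ~> λ (e : Type₀) → λ (β : e) → β
inferred type:
  (e : Type₀) → e → e


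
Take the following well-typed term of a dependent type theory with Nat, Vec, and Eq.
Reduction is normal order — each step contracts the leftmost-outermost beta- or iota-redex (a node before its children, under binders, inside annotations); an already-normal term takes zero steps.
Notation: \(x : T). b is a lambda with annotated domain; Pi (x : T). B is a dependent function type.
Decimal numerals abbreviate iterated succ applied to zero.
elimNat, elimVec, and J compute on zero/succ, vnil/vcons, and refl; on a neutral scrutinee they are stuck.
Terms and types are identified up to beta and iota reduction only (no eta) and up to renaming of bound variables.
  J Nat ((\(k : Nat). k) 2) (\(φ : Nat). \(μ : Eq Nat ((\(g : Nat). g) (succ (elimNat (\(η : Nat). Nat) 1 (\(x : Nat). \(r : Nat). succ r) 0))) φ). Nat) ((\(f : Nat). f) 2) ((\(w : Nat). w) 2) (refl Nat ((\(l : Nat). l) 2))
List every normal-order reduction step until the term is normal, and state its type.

normal-order reduction:
  J Nat ((\(k : Nat). k) 2) (\(φ : Nat). \(μ : Eq Nat ((\(g : Nat). g) (succ (elimNat (\(η : Nat). Nat) 1 (\(x : Nat). \(r : Nat). succ r) 0))) φ). Nat) ((\(f : Nat). f) 2) ((\(w : Nat). w) 2) (refl Nat ((\(l : Nat). l) 2))
  ~> (\(k : Nat). k) 2
  ~> 2
inferred type:
  Nat


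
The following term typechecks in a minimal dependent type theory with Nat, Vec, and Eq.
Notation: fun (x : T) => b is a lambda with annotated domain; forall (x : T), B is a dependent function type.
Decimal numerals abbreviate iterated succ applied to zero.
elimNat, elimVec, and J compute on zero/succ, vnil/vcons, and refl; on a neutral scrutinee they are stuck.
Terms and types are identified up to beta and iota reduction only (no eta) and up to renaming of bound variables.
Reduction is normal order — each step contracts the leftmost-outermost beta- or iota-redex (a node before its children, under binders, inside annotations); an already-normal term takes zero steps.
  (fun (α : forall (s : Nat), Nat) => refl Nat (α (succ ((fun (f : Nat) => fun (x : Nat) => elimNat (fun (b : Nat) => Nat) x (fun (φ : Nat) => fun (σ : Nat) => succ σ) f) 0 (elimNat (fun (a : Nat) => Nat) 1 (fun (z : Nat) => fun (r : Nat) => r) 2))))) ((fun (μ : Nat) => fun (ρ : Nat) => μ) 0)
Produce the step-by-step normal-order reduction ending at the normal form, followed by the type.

normal-order reduction:
  (fun (α : forall (s : Nat), Nat) => refl Nat (α (succ ((fun (f : Nat) => fun (x : Nat) => elimNat (fun (b : Nat) => Nat) x (fun (φ : Nat) => fun (σ : Nat) => succ σ) f) 0 (elimNat (fun (a : Nat) => Nat) 1 (fun (z : Nat) => fun (r : Nat) => r) 2))))) ((fun (μ : Nat) => fun (ρ : Nat) => μ) 0)
  ~> refl Nat ((fun (α : Nat) => fun (s : Nat) => α) 0 (succ ((fun (f : Nat) => fun (x : Nat) => elimNat (fun (b : Nat) => Nat) x (fun (φ : Nat) => fun (σ : Nat) => succ σ) f) 0 (elimNat (fun (a : Nat) => Nat) 1 (fun (z : Nat) => fun (r : Nat) => r) 2))))
  ~> refl Nat ((fun (α : Nat) => 0) (succ ((fun (s : Nat) => fun (f : Nat) => elimNat (fun (x : Nat) => Nat) f (fun (b : Nat) => fun (φ : Nat) => succ φ) s) 0 (elimNat (fun (σ : Nat) => Nat) 1 (fun (a : Nat) => fun (z : Nat) => z) 2))))
  ~> refl Nat 0
type:
  Eq Nat 0 0


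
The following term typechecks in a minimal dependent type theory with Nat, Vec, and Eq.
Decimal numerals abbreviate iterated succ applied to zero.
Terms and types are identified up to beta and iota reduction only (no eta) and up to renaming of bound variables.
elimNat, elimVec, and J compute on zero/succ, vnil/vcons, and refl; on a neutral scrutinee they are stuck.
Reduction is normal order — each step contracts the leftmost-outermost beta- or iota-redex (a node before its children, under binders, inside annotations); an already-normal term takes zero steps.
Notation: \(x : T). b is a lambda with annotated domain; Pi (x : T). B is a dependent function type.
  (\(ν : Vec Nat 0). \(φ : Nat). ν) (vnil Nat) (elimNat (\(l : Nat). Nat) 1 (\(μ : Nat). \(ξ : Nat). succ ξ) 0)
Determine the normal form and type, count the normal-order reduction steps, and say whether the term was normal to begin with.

resulting normal form:
  vnil Nat
type:
  Vec Nat 0
reduction steps (normal order): 2
started in normal form: no
first redex: a beta-redex


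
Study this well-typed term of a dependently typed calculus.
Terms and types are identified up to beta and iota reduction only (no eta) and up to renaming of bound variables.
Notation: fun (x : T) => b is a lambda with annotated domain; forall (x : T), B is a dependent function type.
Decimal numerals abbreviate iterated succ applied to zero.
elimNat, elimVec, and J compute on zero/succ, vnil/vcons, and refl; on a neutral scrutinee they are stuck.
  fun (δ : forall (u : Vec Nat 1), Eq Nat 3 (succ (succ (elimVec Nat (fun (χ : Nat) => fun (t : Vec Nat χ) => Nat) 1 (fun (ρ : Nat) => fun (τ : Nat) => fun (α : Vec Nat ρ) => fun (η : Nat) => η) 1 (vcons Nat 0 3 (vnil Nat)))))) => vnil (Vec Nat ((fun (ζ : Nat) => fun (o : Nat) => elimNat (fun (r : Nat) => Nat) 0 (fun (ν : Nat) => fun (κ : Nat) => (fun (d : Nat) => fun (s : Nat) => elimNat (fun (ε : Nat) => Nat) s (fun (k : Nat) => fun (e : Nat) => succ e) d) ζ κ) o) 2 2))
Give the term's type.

type:
  forall (δ : forall (u : Vec Nat 1), Eq Nat 3 3), Vec (Vec Nat 4) 0


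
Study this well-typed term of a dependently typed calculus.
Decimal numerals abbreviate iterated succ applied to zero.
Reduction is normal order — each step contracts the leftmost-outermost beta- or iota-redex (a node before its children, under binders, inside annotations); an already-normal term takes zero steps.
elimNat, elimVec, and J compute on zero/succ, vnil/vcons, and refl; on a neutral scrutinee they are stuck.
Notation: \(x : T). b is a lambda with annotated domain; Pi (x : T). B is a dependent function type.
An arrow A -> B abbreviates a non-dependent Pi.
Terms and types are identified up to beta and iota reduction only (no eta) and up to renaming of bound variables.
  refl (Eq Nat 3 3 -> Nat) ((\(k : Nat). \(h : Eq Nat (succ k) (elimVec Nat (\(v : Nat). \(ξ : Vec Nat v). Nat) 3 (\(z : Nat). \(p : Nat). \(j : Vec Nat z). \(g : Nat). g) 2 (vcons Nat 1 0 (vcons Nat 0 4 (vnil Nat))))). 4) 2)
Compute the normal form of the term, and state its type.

reduced normal form:
  refl (Eq Nat 3 3 -> Nat) (\(k : Eq Nat 3 3). 4)
type:
  Eq (Eq Nat 3 3 -> Nat) (\(k : Eq Nat 3 3). 4) (\(h : Eq Nat 3 3). 4)


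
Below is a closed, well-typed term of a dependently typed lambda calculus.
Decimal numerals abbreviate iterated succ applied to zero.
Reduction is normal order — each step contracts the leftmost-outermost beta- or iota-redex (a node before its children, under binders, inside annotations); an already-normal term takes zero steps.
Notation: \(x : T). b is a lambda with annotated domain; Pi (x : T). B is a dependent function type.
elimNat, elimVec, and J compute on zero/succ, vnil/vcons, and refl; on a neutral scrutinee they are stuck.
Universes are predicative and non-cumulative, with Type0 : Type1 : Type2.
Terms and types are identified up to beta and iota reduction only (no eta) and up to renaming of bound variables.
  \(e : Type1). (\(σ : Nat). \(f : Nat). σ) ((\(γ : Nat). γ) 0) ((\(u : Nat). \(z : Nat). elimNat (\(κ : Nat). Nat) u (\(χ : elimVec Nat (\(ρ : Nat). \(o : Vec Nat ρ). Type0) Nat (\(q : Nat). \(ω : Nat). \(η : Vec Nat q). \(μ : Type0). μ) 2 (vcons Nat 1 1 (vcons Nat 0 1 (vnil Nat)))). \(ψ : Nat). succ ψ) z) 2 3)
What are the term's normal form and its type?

reduced normal form:
  \(e : Type1). 0
inferred type:
  Pi (e : Type1). Nat
observation: 3 normal-order steps normalize the term, beginning with a beta-redex.


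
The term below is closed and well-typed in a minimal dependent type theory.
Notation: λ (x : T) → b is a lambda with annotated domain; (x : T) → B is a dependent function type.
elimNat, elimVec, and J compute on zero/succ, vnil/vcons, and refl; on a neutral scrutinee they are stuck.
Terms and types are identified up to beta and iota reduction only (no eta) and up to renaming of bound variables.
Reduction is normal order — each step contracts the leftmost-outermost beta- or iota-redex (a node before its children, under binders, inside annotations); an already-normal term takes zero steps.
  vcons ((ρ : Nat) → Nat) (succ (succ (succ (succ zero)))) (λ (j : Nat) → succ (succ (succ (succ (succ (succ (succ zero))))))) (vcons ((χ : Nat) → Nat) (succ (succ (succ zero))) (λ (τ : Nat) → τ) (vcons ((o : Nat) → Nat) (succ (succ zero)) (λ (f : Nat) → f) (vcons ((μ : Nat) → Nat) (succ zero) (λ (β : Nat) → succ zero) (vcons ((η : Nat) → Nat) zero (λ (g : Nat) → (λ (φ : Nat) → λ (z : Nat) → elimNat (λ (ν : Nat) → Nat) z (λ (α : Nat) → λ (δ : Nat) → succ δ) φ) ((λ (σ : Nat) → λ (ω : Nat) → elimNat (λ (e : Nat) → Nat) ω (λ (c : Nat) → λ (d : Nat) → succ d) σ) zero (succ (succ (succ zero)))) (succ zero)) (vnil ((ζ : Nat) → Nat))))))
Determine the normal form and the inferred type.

reduced normal form:
  vcons ((ρ : Nat) → Nat) (succ (succ (succ (succ zero)))) (λ (j : Nat) → succ (succ (succ (succ (succ (succ (succ zero))))))) (vcons ((χ : Nat) → Nat) (succ (succ (succ zero))) (λ (τ : Nat) → τ) (vcons ((o : Nat) → Nat) (succ (succ zero)) (λ (f : Nat) → f) (vcons ((μ : Nat) → Nat) (succ zero) (λ (β : Nat) → succ zero) (vcons ((η : Nat) → Nat) zero (λ (g : Nat) → succ (succ (succ (succ zero)))) (vnil ((φ : Nat) → Nat))))))
inferred type:
  Vec ((ρ : Nat) → Nat) (succ (succ (succ (succ (succ zero)))))


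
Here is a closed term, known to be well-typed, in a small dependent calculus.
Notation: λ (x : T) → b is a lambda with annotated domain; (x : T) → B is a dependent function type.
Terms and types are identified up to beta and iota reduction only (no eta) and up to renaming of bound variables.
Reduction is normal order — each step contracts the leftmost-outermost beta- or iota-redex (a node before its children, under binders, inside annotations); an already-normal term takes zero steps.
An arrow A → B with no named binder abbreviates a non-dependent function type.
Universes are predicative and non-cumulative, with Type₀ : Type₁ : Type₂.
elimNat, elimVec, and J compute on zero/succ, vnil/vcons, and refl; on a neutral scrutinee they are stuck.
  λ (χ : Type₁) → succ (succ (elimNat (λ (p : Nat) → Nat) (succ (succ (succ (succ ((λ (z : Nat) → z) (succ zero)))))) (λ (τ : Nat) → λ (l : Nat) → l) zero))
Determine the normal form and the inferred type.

normal form:
  λ (χ : Type₁) → succ (succ (succ (succ (succ (succ (succ zero))))))
inferred type:
  Type₁ → Nat
observation: the leftmost-outermost redex is an elimNat iota-redex, and normalization takes 2 steps.


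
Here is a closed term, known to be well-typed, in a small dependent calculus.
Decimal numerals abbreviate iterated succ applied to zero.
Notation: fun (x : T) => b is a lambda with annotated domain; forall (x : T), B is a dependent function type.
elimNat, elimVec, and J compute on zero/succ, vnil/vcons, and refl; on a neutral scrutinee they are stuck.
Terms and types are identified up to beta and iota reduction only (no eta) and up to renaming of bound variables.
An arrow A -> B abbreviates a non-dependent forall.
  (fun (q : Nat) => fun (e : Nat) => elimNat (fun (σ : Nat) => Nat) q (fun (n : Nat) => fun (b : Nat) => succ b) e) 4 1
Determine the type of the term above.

the term's type:
  Nat


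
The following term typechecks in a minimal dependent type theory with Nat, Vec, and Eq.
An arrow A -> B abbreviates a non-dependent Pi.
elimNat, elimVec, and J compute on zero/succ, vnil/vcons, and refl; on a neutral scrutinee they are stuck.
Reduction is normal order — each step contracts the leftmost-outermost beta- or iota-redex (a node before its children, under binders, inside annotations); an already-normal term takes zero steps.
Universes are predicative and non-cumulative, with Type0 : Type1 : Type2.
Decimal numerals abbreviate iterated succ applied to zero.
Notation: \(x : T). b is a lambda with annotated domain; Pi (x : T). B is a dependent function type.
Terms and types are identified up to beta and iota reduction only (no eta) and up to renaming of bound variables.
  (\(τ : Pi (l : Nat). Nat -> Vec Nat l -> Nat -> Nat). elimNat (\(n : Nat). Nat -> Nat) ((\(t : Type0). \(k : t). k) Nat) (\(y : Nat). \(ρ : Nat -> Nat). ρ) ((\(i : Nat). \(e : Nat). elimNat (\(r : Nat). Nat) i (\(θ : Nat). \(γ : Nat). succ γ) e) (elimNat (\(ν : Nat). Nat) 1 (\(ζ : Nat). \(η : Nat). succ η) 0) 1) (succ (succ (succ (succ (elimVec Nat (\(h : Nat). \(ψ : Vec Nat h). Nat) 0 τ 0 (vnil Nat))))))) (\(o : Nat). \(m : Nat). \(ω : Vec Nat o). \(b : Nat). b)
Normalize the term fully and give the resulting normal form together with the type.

resulting normal form:
  4
the term's type:
  Nat
observation: 18 normal-order steps separate the term from its normal form.


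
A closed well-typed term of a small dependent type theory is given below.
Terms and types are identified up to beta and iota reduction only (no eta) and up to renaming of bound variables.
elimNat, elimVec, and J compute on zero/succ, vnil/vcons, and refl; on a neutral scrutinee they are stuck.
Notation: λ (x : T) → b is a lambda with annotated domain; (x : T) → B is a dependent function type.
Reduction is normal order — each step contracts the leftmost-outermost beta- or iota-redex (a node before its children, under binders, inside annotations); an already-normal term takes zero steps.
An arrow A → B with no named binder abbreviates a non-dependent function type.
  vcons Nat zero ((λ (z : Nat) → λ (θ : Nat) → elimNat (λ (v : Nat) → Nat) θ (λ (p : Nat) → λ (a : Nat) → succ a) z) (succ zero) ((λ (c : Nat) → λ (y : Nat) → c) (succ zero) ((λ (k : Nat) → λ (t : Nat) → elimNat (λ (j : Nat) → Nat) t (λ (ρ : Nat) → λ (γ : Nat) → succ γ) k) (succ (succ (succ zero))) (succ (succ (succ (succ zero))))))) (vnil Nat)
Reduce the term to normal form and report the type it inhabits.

resulting normal form:
  vcons Nat zero (succ (succ zero)) (vnil Nat)
inferred type:
  Vec Nat (succ zero)


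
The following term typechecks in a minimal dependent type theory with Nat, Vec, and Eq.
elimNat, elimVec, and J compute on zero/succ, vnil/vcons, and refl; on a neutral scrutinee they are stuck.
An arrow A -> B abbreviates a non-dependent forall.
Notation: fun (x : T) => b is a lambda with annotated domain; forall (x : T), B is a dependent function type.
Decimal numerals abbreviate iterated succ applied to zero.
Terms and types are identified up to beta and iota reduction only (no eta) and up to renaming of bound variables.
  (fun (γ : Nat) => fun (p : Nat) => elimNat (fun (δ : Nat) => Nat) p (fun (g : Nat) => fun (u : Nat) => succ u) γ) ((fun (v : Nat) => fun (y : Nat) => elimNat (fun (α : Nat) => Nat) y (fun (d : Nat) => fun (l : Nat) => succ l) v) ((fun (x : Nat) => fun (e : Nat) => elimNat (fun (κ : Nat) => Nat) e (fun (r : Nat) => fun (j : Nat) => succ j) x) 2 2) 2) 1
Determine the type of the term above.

the term's type:
  Nat


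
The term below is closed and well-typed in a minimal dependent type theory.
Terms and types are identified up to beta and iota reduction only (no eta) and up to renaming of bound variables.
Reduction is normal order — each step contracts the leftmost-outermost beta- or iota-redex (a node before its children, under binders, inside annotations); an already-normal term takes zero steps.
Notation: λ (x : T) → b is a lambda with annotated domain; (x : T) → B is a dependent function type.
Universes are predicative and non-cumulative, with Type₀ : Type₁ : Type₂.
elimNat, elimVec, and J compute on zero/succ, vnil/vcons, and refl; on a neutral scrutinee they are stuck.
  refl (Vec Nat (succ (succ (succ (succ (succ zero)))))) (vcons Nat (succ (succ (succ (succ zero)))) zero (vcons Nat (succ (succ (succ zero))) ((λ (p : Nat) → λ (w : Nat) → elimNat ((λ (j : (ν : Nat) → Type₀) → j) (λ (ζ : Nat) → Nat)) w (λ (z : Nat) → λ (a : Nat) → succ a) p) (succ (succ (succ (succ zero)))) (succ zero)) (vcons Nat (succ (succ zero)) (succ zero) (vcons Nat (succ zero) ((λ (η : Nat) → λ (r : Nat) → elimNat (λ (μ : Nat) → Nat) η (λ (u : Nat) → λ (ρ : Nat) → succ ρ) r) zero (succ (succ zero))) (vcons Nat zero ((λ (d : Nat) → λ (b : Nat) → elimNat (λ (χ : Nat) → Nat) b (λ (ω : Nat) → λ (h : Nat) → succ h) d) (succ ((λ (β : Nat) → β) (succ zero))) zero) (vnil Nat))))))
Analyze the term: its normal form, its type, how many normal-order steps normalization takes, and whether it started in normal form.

reduced normal form:
  refl (Vec Nat (succ (succ (succ (succ (succ zero)))))) (vcons Nat (succ (succ (succ (succ zero)))) zero (vcons Nat (succ (succ (succ zero))) (succ (succ (succ (succ (succ zero))))) (vcons Nat (succ (succ zero)) (succ zero) (vcons Nat (succ zero) (succ (succ zero)) (vcons Nat zero (succ (succ zero)) (vnil Nat))))))
inferred type:
  Eq (Vec Nat (succ (succ (succ (succ (succ zero)))))) (vcons Nat (succ (succ (succ (succ zero)))) zero (vcons Nat (succ (succ (succ zero))) (succ (succ (succ (succ (succ zero))))) (vcons Nat (succ (succ zero)) (succ zero) (vcons Nat (succ zero) (succ (succ zero)) (vcons Nat zero (succ (succ zero)) (vnil Nat)))))) (vcons Nat (succ (succ (succ (succ zero)))) zero (vcons Nat (succ (succ (succ zero))) (succ (succ (succ (succ (succ zero))))) (vcons Nat (succ (succ zero)) (succ zero) (vcons Nat (succ zero) (succ (succ zero)) (vcons Nat zero (succ (succ zero)) (vnil Nat))))))
reduction steps (normal order): 34
term was already normal: no
first redex: a beta-redex


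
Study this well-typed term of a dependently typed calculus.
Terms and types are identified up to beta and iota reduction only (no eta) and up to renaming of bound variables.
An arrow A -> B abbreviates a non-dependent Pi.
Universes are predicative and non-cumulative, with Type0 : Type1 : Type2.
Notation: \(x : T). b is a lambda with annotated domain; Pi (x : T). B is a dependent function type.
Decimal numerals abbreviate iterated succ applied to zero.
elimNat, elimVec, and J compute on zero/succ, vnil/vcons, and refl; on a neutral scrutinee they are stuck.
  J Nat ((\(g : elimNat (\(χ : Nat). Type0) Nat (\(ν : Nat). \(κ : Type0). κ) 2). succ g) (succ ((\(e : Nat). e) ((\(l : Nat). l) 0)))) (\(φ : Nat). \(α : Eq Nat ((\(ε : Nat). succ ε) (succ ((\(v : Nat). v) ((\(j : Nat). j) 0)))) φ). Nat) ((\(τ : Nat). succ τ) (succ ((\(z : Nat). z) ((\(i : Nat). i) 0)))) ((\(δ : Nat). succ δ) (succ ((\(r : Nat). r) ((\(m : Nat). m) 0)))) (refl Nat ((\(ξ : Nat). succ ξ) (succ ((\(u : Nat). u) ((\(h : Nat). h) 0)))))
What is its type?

type:
  Nat


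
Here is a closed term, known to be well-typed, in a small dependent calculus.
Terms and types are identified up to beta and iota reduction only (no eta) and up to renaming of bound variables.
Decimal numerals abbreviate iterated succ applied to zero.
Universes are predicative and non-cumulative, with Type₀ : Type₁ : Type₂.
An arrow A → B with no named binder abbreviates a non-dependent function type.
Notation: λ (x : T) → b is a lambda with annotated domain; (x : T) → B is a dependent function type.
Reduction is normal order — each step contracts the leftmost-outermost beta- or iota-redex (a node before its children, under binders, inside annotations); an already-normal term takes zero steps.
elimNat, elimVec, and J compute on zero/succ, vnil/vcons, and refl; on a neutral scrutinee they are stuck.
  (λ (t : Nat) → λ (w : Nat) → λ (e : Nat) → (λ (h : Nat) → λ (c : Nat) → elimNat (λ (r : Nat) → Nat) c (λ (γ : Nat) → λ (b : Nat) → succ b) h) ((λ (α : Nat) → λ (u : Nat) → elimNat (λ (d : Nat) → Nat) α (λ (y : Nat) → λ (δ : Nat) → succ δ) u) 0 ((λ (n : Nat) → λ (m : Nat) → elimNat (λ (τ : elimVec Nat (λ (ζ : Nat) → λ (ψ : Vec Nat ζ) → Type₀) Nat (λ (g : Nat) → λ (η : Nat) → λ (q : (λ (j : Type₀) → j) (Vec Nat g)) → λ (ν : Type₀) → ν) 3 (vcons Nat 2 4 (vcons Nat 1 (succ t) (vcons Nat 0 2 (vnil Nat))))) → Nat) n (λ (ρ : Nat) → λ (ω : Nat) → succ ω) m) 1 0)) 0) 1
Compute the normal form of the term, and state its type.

normal form:
  λ (t : Nat) → λ (w : Nat) → 1
inferred type:
  Nat → Nat → Nat
observation: 16 normal-order steps normalize the term, beginning with a beta-redex.


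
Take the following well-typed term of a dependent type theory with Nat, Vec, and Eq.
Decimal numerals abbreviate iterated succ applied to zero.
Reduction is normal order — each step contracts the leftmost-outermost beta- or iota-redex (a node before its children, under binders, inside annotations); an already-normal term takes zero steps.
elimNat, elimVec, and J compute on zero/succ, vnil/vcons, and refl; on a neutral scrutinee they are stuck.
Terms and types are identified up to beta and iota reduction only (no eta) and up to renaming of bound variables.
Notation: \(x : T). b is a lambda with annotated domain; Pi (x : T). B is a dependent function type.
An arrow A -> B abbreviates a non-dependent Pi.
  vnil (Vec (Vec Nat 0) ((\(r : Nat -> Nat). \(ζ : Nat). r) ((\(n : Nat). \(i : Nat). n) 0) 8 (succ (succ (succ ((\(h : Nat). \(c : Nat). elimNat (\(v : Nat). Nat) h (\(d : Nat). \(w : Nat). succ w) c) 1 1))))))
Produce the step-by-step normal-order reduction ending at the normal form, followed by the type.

reduction (normal order):
  vnil (Vec (Vec Nat 0) ((\(r : Nat -> Nat). \(ζ : Nat). r) ((\(n : Nat). \(i : Nat). n) 0) 8 (succ (succ (succ ((\(h : Nat). \(c : Nat). elimNat (\(v : Nat). Nat) h (\(d : Nat). \(w : Nat). succ w) c) 1 1))))))
  ~> vnil (Vec (Vec Nat 0) ((\(r : Nat). (\(ζ : Nat). \(n : Nat). ζ) 0) 8 (succ (succ (succ ((\(i : Nat). \(h : Nat). elimNat (\(c : Nat). Nat) i (\(v : Nat). \(d : Nat). succ d) h) 1 1))))))
  ~> vnil (Vec (Vec Nat 0) ((\(r : Nat). \(ζ : Nat). r) 0 (succ (succ (succ ((\(n : Nat). \(i : Nat). elimNat (\(h : Nat). Nat) n (\(c : Nat). \(v : Nat). succ v) i) 1 1))))))
  ~> vnil (Vec (Vec Nat 0) ((\(r : Nat). 0) (succ (succ (succ ((\(ζ : Nat). \(n : Nat). elimNat (\(i : Nat). Nat) ζ (\(h : Nat). \(c : Nat). succ c) n) 1 1))))))
  ~> vnil (Vec (Vec Nat 0) 0)
inferred type:
  Vec (Vec (Vec Nat 0) 0) 0


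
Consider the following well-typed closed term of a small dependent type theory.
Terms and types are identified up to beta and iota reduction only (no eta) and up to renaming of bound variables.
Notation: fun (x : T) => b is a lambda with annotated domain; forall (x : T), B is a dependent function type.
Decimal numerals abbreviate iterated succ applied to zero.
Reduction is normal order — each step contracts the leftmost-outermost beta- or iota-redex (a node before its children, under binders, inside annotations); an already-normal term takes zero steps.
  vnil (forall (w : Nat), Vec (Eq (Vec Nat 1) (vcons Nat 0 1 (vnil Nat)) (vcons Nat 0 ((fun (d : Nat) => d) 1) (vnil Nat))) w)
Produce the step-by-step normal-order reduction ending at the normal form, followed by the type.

normal-order reduction sequence:
  vnil (forall (w : Nat), Vec (Eq (Vec Nat 1) (vcons Nat 0 1 (vnil Nat)) (vcons Nat 0 ((fun (d : Nat) => d) 1) (vnil Nat))) w)
  ~> vnil (forall (w : Nat), Vec (Eq (Vec Nat 1) (vcons Nat 0 1 (vnil Nat)) (vcons Nat 0 1 (vnil Nat))) w)
the term's type:
  Vec (forall (w : Nat), Vec (Eq (Vec Nat 1) (vcons Nat 0 1 (vnil Nat)) (vcons Nat 0 1 (vnil Nat))) w) 0


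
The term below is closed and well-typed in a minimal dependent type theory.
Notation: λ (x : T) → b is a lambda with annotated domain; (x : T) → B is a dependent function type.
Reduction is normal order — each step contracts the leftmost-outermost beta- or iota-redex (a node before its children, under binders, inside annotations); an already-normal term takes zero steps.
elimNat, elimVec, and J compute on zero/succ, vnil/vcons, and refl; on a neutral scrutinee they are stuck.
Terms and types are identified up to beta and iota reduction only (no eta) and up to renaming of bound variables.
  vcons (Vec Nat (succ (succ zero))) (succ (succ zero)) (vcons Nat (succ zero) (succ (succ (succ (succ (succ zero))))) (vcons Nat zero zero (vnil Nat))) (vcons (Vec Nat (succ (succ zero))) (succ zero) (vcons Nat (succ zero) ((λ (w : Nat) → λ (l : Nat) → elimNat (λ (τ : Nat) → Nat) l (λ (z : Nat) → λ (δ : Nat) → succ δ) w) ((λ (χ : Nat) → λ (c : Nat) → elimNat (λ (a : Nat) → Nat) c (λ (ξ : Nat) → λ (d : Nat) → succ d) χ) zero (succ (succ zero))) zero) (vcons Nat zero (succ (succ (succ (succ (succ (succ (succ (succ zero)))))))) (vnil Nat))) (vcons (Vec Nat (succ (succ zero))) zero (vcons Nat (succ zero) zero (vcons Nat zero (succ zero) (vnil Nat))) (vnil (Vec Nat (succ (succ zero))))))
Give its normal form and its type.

resulting normal form:
  vcons (Vec Nat (succ (succ zero))) (succ (succ zero)) (vcons Nat (succ zero) (succ (succ (succ (succ (succ zero))))) (vcons Nat zero zero (vnil Nat))) (vcons (Vec Nat (succ (succ zero))) (succ zero) (vcons Nat (succ zero) (succ (succ zero)) (vcons Nat zero (succ (succ (succ (succ (succ (succ (succ (succ zero)))))))) (vnil Nat))) (vcons (Vec Nat (succ (succ zero))) zero (vcons Nat (succ zero) zero (vcons Nat zero (succ zero) (vnil Nat))) (vnil (Vec Nat (succ (succ zero))))))
the term's type:
  Vec (Vec Nat (succ (succ zero))) (succ (succ (succ zero)))


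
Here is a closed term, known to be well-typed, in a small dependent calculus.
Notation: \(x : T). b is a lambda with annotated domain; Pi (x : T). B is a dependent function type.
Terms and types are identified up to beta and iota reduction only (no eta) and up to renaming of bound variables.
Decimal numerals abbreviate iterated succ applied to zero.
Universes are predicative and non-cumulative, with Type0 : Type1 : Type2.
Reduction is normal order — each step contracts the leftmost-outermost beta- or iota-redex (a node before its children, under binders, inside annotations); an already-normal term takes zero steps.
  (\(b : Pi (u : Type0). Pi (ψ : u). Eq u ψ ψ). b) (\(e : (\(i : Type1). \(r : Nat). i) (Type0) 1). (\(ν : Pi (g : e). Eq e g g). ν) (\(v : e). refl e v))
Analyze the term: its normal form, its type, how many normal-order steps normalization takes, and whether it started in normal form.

reduced normal form:
  \(b : Type0). \(u : b). refl b u
the term's type:
  Pi (b : Type0). Pi (u : b). Eq b u u
reduction steps (normal order): 4
already normal: no
first contracted redex: a beta-redex


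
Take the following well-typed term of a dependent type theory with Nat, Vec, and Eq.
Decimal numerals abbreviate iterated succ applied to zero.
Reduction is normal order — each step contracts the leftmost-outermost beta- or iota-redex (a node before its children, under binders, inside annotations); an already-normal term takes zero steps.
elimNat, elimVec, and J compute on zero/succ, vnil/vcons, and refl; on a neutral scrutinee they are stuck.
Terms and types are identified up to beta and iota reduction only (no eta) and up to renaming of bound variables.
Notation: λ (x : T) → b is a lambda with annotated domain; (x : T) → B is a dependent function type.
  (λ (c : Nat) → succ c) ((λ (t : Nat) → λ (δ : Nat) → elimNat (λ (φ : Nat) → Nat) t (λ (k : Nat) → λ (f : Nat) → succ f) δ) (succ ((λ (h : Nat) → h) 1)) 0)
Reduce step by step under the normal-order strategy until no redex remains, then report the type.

normal-order reduction sequence:
  (λ (c : Nat) → succ c) ((λ (t : Nat) → λ (δ : Nat) → elimNat (λ (φ : Nat) → Nat) t (λ (k : Nat) → λ (f : Nat) → succ f) δ) (succ ((λ (h : Nat) → h) 1)) 0)
  ~> succ ((λ (c : Nat) → λ (t : Nat) → elimNat (λ (δ : Nat) → Nat) c (λ (φ : Nat) → λ (k : Nat) → succ k) t) (succ ((λ (f : Nat) → f) 1)) 0)
  ~> succ ((λ (c : Nat) → elimNat (λ (t : Nat) → Nat) (succ ((λ (δ : Nat) → δ) 1)) (λ (φ : Nat) → λ (k : Nat) → succ k) c) 0)
  ~> succ (elimNat (λ (c : Nat) → Nat) (succ ((λ (t : Nat) → t) 1)) (λ (δ : Nat) → λ (φ : Nat) → succ φ) 0)
  ~> succ (succ ((λ (c : Nat) → c) 1))
  ~> 3
type:
  Nat


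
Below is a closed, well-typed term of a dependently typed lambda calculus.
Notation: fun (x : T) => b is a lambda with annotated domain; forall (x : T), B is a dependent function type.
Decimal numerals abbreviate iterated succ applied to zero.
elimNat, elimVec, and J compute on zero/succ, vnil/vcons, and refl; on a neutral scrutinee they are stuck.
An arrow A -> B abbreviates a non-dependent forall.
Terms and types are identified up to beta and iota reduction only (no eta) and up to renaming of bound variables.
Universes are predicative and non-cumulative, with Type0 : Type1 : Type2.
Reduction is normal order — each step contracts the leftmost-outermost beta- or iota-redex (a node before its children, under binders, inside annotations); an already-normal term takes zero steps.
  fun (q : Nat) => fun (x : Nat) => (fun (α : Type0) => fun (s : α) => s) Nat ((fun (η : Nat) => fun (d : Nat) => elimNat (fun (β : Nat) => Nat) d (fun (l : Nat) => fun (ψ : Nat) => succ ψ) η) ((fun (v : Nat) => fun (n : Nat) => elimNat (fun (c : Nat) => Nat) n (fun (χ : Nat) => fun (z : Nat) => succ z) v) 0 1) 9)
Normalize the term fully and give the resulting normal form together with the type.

normal form:
  fun (q : Nat) => fun (x : Nat) => 10
inferred type:
  Nat -> Nat -> Nat


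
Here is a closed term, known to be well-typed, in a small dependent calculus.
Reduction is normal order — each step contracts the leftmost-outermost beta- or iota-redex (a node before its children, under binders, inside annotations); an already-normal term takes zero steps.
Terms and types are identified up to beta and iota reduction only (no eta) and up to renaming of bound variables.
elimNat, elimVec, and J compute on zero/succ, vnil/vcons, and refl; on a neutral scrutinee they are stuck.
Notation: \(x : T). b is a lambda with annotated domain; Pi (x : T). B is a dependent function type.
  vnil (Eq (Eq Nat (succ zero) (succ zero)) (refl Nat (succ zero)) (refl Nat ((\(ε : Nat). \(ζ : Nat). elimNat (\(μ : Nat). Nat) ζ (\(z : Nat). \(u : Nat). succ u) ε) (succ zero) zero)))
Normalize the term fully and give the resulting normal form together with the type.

normal form:
  vnil (Eq (Eq Nat (succ zero) (succ zero)) (refl Nat (succ zero)) (refl Nat (succ zero)))
the term's type:
  Vec (Eq (Eq Nat (succ zero) (succ zero)) (refl Nat (succ zero)) (refl Nat (succ zero))) zero
observation: the term reaches its normal form after 6 normal-order steps.


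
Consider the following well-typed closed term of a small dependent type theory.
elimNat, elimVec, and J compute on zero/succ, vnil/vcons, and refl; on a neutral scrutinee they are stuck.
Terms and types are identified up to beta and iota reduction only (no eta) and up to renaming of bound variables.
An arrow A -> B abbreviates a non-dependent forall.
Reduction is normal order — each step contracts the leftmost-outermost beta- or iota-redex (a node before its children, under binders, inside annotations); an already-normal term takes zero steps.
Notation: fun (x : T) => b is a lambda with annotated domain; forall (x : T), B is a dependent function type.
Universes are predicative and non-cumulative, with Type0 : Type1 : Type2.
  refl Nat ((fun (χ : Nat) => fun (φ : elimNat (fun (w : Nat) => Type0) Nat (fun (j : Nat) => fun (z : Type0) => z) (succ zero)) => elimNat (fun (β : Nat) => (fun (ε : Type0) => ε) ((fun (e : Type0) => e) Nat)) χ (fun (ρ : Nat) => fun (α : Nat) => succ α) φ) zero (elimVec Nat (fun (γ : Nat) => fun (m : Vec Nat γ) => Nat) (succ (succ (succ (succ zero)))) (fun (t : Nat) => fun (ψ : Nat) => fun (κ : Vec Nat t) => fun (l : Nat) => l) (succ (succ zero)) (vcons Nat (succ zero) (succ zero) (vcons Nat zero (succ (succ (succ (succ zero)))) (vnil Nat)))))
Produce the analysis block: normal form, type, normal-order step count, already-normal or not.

resulting normal form:
  refl Nat (succ (succ (succ (succ zero))))
inferred type:
  Eq Nat (succ (succ (succ (succ zero)))) (succ (succ (succ (succ zero))))
normal-order step count: 28
started in normal form: no
first redex: a beta-redex


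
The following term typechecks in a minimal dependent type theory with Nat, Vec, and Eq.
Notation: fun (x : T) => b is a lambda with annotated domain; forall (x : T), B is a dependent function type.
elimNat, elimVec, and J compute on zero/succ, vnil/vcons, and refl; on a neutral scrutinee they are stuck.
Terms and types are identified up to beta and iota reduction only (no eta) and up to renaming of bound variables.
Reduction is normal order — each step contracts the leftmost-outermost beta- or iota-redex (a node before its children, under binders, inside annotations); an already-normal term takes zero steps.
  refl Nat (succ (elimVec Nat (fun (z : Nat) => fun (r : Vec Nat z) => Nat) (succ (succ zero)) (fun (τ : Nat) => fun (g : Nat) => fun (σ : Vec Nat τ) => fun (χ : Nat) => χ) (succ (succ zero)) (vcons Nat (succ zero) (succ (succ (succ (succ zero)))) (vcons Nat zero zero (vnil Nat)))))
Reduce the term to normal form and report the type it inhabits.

reduced normal form:
  refl Nat (succ (succ (succ zero)))
type:
  Eq Nat (succ (succ (succ zero))) (succ (succ (succ zero)))


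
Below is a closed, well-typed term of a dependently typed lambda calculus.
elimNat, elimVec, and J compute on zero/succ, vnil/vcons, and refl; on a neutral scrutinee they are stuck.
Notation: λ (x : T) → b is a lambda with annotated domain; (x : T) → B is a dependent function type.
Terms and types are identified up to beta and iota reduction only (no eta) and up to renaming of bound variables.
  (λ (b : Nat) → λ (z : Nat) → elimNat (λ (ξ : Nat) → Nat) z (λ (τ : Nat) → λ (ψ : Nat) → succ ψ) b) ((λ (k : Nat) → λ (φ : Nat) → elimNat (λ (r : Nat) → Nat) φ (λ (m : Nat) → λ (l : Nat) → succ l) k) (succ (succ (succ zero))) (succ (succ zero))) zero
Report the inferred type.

the term's type:
  Nat


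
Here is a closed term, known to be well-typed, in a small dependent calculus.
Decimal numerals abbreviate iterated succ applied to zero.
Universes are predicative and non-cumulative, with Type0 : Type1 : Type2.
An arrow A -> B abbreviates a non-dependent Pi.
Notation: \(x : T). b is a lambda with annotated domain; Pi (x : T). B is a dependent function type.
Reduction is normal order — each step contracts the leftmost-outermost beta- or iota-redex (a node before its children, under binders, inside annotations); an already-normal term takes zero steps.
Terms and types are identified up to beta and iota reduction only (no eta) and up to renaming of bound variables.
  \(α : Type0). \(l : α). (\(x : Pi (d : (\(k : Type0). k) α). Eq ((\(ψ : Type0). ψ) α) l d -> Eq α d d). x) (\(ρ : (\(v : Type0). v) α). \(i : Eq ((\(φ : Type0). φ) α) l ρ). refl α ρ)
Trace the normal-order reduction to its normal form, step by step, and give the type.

reduction (normal order):
  \(α : Type0). \(l : α). (\(x : Pi (d : (\(k : Type0). k) α). Eq ((\(ψ : Type0). ψ) α) l d -> Eq α d d). x) (\(ρ : (\(v : Type0). v) α). \(i : Eq ((\(φ : Type0). φ) α) l ρ). refl α ρ)
  ~> \(α : Type0). \(l : α). \(x : (\(d : Type0). d) α). \(k : Eq ((\(ψ : Type0). ψ) α) l x). refl α x
  ~> \(α : Type0). \(l : α). \(x : α). \(d : Eq ((\(k : Type0). k) α) l x). refl α x
  ~> \(α : Type0). \(l : α). \(x : α). \(d : Eq α l x). refl α x
the term's type:
  Pi (α : Type0). Pi (l : α). Pi (x : α). Eq α l x -> Eq α x x


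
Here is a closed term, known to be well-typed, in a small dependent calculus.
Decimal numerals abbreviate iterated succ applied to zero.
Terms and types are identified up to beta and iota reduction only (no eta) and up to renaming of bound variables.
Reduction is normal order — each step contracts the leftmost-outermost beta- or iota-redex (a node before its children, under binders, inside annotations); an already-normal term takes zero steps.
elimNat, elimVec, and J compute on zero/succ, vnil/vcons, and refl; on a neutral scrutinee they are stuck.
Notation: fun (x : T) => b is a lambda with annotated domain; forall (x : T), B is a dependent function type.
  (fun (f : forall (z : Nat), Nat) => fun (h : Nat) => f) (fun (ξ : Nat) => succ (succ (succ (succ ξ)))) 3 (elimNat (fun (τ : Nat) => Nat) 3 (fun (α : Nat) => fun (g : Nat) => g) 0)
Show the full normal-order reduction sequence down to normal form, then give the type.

normal-order reduction sequence:
  (fun (f : forall (z : Nat), Nat) => fun (h : Nat) => f) (fun (ξ : Nat) => succ (succ (succ (succ ξ)))) 3 (elimNat (fun (τ : Nat) => Nat) 3 (fun (α : Nat) => fun (g : Nat) => g) 0)
  ~> (fun (f : Nat) => fun (z : Nat) => succ (succ (succ (succ z)))) 3 (elimNat (fun (h : Nat) => Nat) 3 (fun (ξ : Nat) => fun (τ : Nat) => τ) 0)
  ~> (fun (f : Nat) => succ (succ (succ (succ f)))) (elimNat (fun (z : Nat) => Nat) 3 (fun (h : Nat) => fun (ξ : Nat) => ξ) 0)
  ~> succ (succ (succ (succ (elimNat (fun (f : Nat) => Nat) 3 (fun (z : Nat) => fun (h : Nat) => h) 0))))
  ~> 7
the term's type:
  Nat


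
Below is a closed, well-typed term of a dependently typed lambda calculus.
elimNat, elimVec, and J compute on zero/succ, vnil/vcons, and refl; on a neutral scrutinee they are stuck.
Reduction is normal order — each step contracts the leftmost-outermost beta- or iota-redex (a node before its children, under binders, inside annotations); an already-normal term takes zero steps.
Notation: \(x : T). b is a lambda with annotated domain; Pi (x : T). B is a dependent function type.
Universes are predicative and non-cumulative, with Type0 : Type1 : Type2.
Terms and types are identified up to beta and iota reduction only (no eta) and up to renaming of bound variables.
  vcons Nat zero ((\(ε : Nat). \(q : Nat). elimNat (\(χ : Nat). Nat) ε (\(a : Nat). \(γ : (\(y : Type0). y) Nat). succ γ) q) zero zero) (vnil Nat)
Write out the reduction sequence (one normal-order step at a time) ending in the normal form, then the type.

reduction (normal order):
  vcons Nat zero ((\(ε : Nat). \(q : Nat). elimNat (\(χ : Nat). Nat) ε (\(a : Nat). \(γ : (\(y : Type0). y) Nat). succ γ) q) zero zero) (vnil Nat)
  ~> vcons Nat zero ((\(ε : Nat). elimNat (\(q : Nat). Nat) zero (\(χ : Nat). \(a : (\(γ : Type0). γ) Nat). succ a) ε) zero) (vnil Nat)
  ~> vcons Nat zero (elimNat (\(ε : Nat). Nat) zero (\(q : Nat). \(χ : (\(a : Type0). a) Nat). succ χ) zero) (vnil Nat)
  ~> vcons Nat zero zero (vnil Nat)
the term's type:
  Vec Nat (succ zero)
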